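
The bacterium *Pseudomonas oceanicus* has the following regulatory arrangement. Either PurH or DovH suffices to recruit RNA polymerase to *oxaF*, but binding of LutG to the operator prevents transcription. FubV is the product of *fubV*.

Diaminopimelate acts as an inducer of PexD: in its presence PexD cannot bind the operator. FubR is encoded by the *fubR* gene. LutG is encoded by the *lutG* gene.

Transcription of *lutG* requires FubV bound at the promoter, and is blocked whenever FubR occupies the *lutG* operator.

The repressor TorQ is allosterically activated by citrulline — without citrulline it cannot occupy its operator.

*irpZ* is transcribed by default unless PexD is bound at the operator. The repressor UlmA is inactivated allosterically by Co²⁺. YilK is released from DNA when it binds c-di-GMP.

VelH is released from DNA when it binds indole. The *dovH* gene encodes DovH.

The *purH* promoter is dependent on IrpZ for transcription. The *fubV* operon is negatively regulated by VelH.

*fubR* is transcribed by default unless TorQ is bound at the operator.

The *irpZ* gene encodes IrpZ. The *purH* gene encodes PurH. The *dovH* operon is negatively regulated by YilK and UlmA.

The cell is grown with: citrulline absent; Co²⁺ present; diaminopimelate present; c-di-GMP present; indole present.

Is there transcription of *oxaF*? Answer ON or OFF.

ON

Citrulline is absent, so TorQ is inactive.
With no repressor bound, *fubR* is transcribed.
So FubR is produced and active.
Indole is present, so VelH is inactive.
With no repressor bound, *fubV* is transcribed.
So FubV is produced and active.
With repressor FubR bound, *lutG* is not transcribed.
So LutG is not produced.
Diaminopimelate is present, so PexD is inactive.
With no repressor bound, *irpZ* is transcribed.
So IrpZ is produced and active.
No repressor is bound and IrpZ is active, so *purH* is transcribed.
So PurH is produced and active.
c-di-GMP is present, so YilK is inactive.
Co²⁺ is present, so UlmA is inactive.
With no repressor bound, *dovH* is transcribed.
So DovH is produced and active.
Activator PurH is present, so *oxaF* is transcribed.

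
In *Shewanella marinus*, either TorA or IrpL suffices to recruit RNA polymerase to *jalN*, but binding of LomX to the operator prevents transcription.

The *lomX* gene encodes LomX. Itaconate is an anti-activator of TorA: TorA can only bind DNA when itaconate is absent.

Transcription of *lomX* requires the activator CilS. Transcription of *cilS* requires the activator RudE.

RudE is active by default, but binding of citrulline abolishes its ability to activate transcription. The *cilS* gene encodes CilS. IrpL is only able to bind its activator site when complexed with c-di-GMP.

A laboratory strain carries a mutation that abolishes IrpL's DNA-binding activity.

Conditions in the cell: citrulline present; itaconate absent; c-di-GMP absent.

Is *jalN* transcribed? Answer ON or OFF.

Citrulline is present, so RudE is inactive.
Required activator RudE is absent, so *cilS* is not transcribed.
So CilS is not produced.
Required activator CilS is absent, so *lomX* is not transcribed.
So LomX is not produced.
Itaconate is absent, so TorA is active.
IrpL is non-functional in this strain, so it has no effect.
Activator TorA is present, so *jalN* is transcribed.

ON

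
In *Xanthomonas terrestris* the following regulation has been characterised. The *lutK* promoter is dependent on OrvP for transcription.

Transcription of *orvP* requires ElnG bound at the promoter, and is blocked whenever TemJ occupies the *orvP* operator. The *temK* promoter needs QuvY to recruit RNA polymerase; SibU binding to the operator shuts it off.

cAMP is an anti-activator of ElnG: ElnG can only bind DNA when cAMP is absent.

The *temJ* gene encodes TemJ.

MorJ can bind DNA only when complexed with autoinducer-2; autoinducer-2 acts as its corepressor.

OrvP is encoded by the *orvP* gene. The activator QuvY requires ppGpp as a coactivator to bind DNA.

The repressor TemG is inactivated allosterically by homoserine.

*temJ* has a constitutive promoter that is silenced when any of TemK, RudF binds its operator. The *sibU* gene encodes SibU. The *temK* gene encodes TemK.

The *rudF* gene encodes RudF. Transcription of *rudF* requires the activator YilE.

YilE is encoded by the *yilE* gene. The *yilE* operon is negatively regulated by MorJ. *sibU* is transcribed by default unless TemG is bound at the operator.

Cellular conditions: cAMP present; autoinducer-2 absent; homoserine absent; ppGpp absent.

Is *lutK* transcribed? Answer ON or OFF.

OFF

Homoserine is absent, so TemG is active.
With repressor TemG bound, *sibU* is not transcribed.
So SibU is not produced.
ppGpp is absent, so QuvY is inactive.
Required activator QuvY is absent, so *temK* is not transcribed.
So TemK is not produced.
Autoinducer-2 is absent, so MorJ is inactive.
With no repressor bound, *yilE* is transcribed.
So YilE is produced and active.
No repressor is bound and YilE is active, so *rudF* is transcribed.
So RudF is produced and active.
With repressor RudF bound, *temJ* is not transcribed.
So TemJ is not produced.
cAMP is present, so ElnG is inactive.
Required activator ElnG is absent, so *orvP* is not transcribed.
So OrvP is not produced.
Required activator OrvP is absent, so *lutK* is not transcribed.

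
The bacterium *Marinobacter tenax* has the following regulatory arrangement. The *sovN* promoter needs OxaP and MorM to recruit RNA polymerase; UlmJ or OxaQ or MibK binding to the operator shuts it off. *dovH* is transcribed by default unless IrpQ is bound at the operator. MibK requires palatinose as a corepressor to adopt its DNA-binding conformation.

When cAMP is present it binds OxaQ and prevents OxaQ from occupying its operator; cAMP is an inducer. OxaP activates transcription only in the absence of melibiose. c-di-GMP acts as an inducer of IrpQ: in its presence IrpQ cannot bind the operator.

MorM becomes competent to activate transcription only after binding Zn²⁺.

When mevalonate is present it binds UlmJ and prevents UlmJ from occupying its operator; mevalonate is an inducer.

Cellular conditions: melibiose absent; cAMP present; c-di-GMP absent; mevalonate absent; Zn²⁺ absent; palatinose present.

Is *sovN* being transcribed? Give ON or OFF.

Mevalonate is absent, so UlmJ is active.
cAMP is present, so OxaQ is inactive.
Melibiose is absent, so OxaP is active.
Zn²⁺ is absent, so MorM is inactive.
Palatinose is present, so MibK is active.
With repressor UlmJ bound, *sovN* is not transcribed.

OFF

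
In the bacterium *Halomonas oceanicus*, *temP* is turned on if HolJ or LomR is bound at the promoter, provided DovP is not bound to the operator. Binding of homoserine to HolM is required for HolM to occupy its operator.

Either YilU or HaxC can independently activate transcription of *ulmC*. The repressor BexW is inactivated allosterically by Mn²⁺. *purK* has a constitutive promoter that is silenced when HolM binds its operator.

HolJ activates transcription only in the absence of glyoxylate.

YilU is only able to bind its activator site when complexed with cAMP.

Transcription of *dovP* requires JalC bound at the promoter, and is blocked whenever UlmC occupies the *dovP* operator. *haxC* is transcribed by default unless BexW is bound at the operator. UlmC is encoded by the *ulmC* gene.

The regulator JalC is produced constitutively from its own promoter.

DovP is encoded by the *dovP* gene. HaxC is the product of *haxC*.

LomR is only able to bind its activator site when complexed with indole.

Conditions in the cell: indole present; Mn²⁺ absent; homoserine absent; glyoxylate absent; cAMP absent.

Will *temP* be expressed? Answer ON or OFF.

OFF

Glyoxylate is absent, so HolJ is active.
Indole is present, so LomR is active.
JalC is produced constitutively and is active.
cAMP is absent, so YilU is inactive.
Mn²⁺ is absent, so BexW is active.
With repressor BexW bound, *haxC* is not transcribed.
So HaxC is not produced.
No activator is available at the *ulmC* promoter, so *ulmC* is not transcribed.
So UlmC is not produced.
No repressor is bound and JalC is active, so *dovP* is transcribed.
So DovP is produced and active.
With repressor DovP bound, *temP* is not transcribed.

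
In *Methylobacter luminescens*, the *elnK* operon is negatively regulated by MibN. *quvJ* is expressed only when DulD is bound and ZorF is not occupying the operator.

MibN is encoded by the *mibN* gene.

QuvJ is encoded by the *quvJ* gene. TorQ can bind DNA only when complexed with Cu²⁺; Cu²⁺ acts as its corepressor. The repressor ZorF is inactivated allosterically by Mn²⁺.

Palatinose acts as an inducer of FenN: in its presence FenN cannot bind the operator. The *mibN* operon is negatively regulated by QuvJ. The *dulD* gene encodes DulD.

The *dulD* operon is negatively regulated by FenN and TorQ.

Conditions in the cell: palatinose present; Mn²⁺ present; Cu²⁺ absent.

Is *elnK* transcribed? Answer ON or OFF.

ON

Palatinose is present, so FenN is inactive.
Cu²⁺ is absent, so TorQ is inactive.
With no repressor bound, *dulD* is transcribed.
So DulD is produced and active.
Mn²⁺ is present, so ZorF is inactive.
No repressor is bound and DulD is active, so *quvJ* is transcribed.
So QuvJ is produced and active.
With repressor QuvJ bound, *mibN* is not transcribed.
So MibN is not produced.
With no repressor bound, *elnK* is transcribed.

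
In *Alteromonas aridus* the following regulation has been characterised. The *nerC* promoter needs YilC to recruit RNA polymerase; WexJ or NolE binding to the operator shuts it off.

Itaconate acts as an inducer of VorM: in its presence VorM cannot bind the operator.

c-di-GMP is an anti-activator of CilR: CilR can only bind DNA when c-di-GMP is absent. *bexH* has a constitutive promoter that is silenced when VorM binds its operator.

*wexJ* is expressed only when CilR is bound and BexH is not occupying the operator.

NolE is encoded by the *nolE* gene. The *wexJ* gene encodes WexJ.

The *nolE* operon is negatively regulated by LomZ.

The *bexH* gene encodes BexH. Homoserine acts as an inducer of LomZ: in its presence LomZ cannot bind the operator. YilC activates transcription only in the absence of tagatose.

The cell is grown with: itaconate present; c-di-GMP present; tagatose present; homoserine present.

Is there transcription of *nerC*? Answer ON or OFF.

Itaconate is present, so VorM is inactive.
With no repressor bound, *bexH* is transcribed.
So BexH is produced and active.
c-di-GMP is present, so CilR is inactive.
With repressor BexH bound, *wexJ* is not transcribed.
So WexJ is not produced.
Homoserine is present, so LomZ is inactive.
With no repressor bound, *nolE* is transcribed.
So NolE is produced and active.
Tagatose is present, so YilC is inactive.
With repressor NolE bound, *nerC* is not transcribed.

OFF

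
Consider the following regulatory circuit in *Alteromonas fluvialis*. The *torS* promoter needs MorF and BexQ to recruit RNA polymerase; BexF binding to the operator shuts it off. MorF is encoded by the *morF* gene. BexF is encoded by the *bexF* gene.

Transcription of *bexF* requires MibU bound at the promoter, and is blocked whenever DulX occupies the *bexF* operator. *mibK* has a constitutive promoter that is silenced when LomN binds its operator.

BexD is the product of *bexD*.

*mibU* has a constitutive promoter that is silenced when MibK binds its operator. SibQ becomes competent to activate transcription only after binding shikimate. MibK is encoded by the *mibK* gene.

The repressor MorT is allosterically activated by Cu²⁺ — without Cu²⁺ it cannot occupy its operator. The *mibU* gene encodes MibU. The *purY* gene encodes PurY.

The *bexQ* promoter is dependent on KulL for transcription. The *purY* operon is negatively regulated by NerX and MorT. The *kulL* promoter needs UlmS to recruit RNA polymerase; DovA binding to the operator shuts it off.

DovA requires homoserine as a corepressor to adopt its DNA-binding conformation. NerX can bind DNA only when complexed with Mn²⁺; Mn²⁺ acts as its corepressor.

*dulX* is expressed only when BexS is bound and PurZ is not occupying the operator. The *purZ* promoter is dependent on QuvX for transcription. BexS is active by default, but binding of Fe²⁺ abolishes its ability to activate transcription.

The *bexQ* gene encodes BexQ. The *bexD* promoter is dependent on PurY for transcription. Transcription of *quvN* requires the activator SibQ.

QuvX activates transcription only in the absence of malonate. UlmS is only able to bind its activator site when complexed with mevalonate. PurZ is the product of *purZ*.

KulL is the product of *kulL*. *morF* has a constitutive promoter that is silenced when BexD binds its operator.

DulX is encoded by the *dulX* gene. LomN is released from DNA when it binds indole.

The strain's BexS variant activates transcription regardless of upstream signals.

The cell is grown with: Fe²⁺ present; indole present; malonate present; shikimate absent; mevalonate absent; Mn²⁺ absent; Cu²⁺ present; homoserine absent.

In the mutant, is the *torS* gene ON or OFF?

OFF

Mn²⁺ is absent, so NerX is inactive.
Cu²⁺ is present, so MorT is active.
With repressor MorT bound, *purY* is not transcribed.
So PurY is not produced.
Required activator PurY is absent, so *bexD* is not transcribed.
So BexD is not produced.
With no repressor bound, *morF* is transcribed.
So MorF is produced and active.
Mevalonate is absent, so UlmS is inactive.
Homoserine is absent, so DovA is inactive.
Required activator UlmS is absent, so *kulL* is not transcribed.
So KulL is not produced.
Required activator KulL is absent, so *bexQ* is not transcribed.
So BexQ is not produced.
Indole is present, so LomN is inactive.
With no repressor bound, *mibK* is transcribed.
So MibK is produced and active.
With repressor MibK bound, *mibU* is not transcribed.
So MibU is not produced.
BexS is constitutively active in this strain.
Malonate is present, so QuvX is inactive.
Required activator QuvX is absent, so *purZ* is not transcribed.
So PurZ is not produced.
No repressor is bound and BexS is active, so *dulX* is transcribed.
So DulX is produced and active.
With repressor DulX bound, *bexF* is not transcribed.
So BexF is not produced.
Required activator BexQ is absent, so *torS* is not transcribed.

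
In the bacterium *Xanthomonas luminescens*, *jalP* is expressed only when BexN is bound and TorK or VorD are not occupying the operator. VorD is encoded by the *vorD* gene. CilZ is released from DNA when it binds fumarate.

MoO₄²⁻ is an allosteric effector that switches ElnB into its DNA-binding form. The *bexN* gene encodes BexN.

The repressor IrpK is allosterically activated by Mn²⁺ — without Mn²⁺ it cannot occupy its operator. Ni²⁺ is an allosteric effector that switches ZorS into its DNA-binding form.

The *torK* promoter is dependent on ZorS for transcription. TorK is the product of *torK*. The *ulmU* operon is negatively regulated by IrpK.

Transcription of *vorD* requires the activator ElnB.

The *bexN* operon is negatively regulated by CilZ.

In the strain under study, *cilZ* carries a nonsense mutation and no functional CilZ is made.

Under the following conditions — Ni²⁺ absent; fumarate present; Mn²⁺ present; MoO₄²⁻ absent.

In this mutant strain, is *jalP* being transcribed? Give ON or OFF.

CilZ is non-functional in this strain, so it has no effect.
With no repressor bound, *bexN* is transcribed.
So BexN is produced and active.
Ni²⁺ is absent, so ZorS is inactive.
Required activator ZorS is absent, so *torK* is not transcribed.
So TorK is not produced.
MoO₄²⁻ is absent, so ElnB is inactive.
Required activator ElnB is absent, so *vorD* is not transcribed.
So VorD is not produced.
No repressor is bound and BexN is active, so *jalP* is transcribed.

ON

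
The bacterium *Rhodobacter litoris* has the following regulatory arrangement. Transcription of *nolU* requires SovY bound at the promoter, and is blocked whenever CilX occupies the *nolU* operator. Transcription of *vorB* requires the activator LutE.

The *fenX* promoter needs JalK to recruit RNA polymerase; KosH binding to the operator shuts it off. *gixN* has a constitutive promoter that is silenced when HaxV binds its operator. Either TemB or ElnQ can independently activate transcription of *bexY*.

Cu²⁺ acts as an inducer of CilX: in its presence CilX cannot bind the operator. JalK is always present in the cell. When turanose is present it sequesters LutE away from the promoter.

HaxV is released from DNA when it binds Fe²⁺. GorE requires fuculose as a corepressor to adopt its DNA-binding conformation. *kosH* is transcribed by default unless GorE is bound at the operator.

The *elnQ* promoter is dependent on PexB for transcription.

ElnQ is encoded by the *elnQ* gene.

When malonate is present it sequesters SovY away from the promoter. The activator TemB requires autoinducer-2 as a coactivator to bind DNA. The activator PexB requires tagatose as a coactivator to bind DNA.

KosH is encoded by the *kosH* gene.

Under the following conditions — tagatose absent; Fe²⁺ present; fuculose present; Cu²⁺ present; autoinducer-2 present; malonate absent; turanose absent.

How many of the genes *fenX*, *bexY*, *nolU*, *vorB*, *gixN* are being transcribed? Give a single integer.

Fuculose is present, so GorE is active.
With repressor GorE bound, *kosH* is not transcribed.
So KosH is not produced.
JalK is produced constitutively and is active.
No repressor is bound and JalK is active, so *fenX* is transcribed.
→ *fenX* is ON.
Autoinducer-2 is present, so TemB is active.
Tagatose is absent, so PexB is inactive.
Required activator PexB is absent, so *elnQ* is not transcribed.
So ElnQ is not produced.
Activator TemB is present, so *bexY* is transcribed.
→ *bexY* is ON.
Cu²⁺ is present, so CilX is inactive.
Malonate is absent, so SovY is active.
No repressor is bound and SovY is active, so *nolU* is transcribed.
→ *nolU* is ON.
Turanose is absent, so LutE is active.
No repressor is bound and LutE is active, so *vorB* is transcribed.
→ *vorB* is ON.
Fe²⁺ is present, so HaxV is inactive.
With no repressor bound, *gixN* is transcribed.
→ *gixN* is ON.
5 of the 5 genes are transcribed.

5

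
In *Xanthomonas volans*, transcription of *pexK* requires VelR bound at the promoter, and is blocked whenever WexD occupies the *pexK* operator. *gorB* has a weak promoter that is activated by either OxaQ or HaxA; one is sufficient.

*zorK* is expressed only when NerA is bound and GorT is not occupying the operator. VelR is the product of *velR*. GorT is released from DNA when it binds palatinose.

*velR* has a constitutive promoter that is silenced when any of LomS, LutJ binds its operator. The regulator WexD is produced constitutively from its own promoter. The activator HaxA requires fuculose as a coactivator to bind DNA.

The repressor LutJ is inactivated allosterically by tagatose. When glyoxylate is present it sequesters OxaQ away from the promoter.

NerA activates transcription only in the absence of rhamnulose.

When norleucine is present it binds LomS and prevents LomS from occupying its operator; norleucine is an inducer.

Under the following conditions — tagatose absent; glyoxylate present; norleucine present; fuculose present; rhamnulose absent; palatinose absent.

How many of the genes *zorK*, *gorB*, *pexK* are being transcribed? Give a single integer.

Rhamnulose is absent, so NerA is active.
Palatinose is absent, so GorT is active.
With repressor GorT bound, *zorK* is not transcribed.
→ *zorK* is OFF.
Glyoxylate is present, so OxaQ is inactive.
Fuculose is present, so HaxA is active.
Activator HaxA is present, so *gorB* is transcribed.
→ *gorB* is ON.
Norleucine is present, so LomS is inactive.
Tagatose is absent, so LutJ is active.
With repressor LutJ bound, *velR* is not transcribed.
So VelR is not produced.
WexD is produced constitutively and is active.
With repressor WexD bound, *pexK* is not transcribed.
→ *pexK* is OFF.
1 of the 3 genes is transcribed.

1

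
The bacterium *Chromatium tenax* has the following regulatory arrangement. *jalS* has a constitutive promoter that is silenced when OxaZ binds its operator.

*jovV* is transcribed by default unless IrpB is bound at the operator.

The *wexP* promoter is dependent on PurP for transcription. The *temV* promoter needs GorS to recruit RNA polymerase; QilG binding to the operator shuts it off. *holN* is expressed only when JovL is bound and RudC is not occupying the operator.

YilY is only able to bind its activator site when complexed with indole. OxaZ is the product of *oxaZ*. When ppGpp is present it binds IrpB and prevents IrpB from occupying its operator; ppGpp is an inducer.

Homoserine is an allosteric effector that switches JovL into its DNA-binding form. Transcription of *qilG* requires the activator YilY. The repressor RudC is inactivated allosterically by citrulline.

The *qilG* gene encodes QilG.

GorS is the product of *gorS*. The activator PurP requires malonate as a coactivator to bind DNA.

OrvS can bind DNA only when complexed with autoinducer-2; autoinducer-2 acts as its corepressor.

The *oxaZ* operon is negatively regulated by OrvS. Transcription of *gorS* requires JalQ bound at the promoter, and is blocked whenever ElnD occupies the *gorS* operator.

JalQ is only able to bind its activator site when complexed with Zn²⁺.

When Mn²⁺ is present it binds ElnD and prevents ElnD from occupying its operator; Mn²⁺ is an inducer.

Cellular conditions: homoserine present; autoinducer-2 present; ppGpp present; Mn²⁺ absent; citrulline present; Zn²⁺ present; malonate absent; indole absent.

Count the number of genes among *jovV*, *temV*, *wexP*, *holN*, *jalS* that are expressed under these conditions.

3

ppGpp is present, so IrpB is inactive.
With no repressor bound, *jovV* is transcribed.
→ *jovV* is ON.
Mn²⁺ is absent, so ElnD is active.
Zn²⁺ is present, so JalQ is active.
With repressor ElnD bound, *gorS* is not transcribed.
So GorS is not produced.
Indole is absent, so YilY is inactive.
Required activator YilY is absent, so *qilG* is not transcribed.
So QilG is not produced.
Required activator GorS is absent, so *temV* is not transcribed.
→ *temV* is OFF.
Malonate is absent, so PurP is inactive.
Required activator PurP is absent, so *wexP* is not transcribed.
→ *wexP* is OFF.
Homoserine is present, so JovL is active.
Citrulline is present, so RudC is inactive.
No repressor is bound and JovL is active, so *holN* is transcribed.
→ *holN* is ON.
Autoinducer-2 is present, so OrvS is active.
With repressor OrvS bound, *oxaZ* is not transcribed.
So OxaZ is not produced.
With no repressor bound, *jalS* is transcribed.
→ *jalS* is ON.
3 of the 5 genes are transcribed.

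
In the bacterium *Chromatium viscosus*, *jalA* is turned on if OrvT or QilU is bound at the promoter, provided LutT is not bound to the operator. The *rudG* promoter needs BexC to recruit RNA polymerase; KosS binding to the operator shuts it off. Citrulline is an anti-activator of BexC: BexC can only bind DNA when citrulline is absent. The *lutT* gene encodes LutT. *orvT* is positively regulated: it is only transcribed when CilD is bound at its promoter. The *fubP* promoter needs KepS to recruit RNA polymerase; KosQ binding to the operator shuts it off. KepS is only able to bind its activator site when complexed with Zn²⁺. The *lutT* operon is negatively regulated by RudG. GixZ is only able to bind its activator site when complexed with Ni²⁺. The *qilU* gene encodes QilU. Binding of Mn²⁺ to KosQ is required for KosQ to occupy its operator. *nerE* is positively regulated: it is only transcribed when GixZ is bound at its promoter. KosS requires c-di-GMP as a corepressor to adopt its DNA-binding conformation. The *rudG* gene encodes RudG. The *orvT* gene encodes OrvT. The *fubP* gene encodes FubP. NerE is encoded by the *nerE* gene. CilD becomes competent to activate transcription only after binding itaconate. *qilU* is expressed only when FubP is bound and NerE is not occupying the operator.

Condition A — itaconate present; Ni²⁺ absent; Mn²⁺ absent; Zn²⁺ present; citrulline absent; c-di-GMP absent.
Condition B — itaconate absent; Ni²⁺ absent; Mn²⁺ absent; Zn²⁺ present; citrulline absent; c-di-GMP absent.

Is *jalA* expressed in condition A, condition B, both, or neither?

Condition A:
Itaconate is present, so CilD is active.
No repressor is bound and CilD is active, so *orvT* is transcribed.
So OrvT is produced and active.
Ni²⁺ is absent, so GixZ is inactive.
Required activator GixZ is absent, so *nerE* is not transcribed.
So NerE is not produced.
Mn²⁺ is absent, so KosQ is inactive.
Zn²⁺ is present, so KepS is active.
No repressor is bound and KepS is active, so *fubP* is transcribed.
So FubP is produced and active.
No repressor is bound and FubP is active, so *qilU* is transcribed.
So QilU is produced and active.
Citrulline is absent, so BexC is active.
c-di-GMP is absent, so KosS is inactive.
No repressor is bound and BexC is active, so *rudG* is transcribed.
So RudG is produced and active.
With repressor RudG bound, *lutT* is not transcribed.
So LutT is not produced.
Activator OrvT is present, so *jalA* is transcribed.
→ *jalA* is ON in A.
Condition B:
Itaconate is absent, so CilD is inactive.
Required activator CilD is absent, so *orvT* is not transcribed.
So OrvT is not produced.
Ni²⁺ is absent, so GixZ is inactive.
Required activator GixZ is absent, so *nerE* is not transcribed.
So NerE is not produced.
Mn²⁺ is absent, so KosQ is inactive.
Zn²⁺ is present, so KepS is active.
No repressor is bound and KepS is active, so *fubP* is transcribed.
So FubP is produced and active.
No repressor is bound and FubP is active, so *qilU* is transcribed.
So QilU is produced and active.
Citrulline is absent, so BexC is active.
c-di-GMP is absent, so KosS is inactive.
No repressor is bound and BexC is active, so *rudG* is transcribed.
So RudG is produced and active.
With repressor RudG bound, *lutT* is not transcribed.
So LutT is not produced.
Activator QilU is present, so *jalA* is transcribed.
→ *jalA* is ON in B.

both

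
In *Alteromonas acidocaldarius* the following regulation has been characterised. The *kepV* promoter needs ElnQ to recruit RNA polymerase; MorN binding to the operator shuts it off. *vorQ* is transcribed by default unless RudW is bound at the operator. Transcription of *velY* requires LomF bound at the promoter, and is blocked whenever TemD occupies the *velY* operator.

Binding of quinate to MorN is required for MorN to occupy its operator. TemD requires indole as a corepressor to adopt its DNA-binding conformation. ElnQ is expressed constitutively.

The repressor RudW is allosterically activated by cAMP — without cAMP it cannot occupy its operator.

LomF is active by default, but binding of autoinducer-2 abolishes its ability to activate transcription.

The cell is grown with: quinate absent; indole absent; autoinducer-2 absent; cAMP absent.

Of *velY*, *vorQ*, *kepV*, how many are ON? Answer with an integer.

Indole is absent, so TemD is inactive.
Autoinducer-2 is absent, so LomF is active.
No repressor is bound and LomF is active, so *velY* is transcribed.
→ *velY* is ON.
cAMP is absent, so RudW is inactive.
With no repressor bound, *vorQ* is transcribed.
→ *vorQ* is ON.
ElnQ is produced constitutively and is active.
Quinate is absent, so MorN is inactive.
No repressor is bound and ElnQ is active, so *kepV* is transcribed.
→ *kepV* is ON.
3 of the 3 genes are transcribed.

3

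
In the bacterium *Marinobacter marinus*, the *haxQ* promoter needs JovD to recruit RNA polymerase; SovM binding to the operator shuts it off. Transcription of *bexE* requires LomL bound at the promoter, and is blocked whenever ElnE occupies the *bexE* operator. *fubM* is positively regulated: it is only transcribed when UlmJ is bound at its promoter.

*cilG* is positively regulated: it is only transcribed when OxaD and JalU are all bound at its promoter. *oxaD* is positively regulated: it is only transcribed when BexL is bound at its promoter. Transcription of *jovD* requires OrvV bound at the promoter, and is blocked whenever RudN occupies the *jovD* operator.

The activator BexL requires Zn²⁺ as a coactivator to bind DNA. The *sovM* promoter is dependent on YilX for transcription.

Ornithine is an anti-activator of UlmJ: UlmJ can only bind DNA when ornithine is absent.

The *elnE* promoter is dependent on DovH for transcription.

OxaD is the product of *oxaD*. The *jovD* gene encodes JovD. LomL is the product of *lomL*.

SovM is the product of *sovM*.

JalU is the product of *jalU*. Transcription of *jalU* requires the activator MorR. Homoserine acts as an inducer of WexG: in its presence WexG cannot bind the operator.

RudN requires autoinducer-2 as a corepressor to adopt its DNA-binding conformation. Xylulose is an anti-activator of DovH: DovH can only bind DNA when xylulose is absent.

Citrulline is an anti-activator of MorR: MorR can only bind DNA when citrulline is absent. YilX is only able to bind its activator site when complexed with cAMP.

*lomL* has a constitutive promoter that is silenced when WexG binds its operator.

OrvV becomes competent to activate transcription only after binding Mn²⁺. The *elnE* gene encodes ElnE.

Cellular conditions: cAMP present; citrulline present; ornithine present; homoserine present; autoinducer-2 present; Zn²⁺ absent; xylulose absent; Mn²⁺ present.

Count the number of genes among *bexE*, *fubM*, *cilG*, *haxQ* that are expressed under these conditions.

Xylulose is absent, so DovH is active.
No repressor is bound and DovH is active, so *elnE* is transcribed.
So ElnE is produced and active.
Homoserine is present, so WexG is inactive.
With no repressor bound, *lomL* is transcribed.
So LomL is produced and active.
With repressor ElnE bound, *bexE* is not transcribed.
→ *bexE* is OFF.
Ornithine is present, so UlmJ is inactive.
Required activator UlmJ is absent, so *fubM* is not transcribed.
→ *fubM* is OFF.
Zn²⁺ is absent, so BexL is inactive.
Required activator BexL is absent, so *oxaD* is not transcribed.
So OxaD is not produced.
Citrulline is present, so MorR is inactive.
Required activator MorR is absent, so *jalU* is not transcribed.
So JalU is not produced.
Required activator OxaD is absent, so *cilG* is not transcribed.
→ *cilG* is OFF.
cAMP is present, so YilX is active.
No repressor is bound and YilX is active, so *sovM* is transcribed.
So SovM is produced and active.
Autoinducer-2 is present, so RudN is active.
Mn²⁺ is present, so OrvV is active.
With repressor RudN bound, *jovD* is not transcribed.
So JovD is not produced.
With repressor SovM bound, *haxQ* is not transcribed.
→ *haxQ* is OFF.
0 of the 4 genes are transcribed.

0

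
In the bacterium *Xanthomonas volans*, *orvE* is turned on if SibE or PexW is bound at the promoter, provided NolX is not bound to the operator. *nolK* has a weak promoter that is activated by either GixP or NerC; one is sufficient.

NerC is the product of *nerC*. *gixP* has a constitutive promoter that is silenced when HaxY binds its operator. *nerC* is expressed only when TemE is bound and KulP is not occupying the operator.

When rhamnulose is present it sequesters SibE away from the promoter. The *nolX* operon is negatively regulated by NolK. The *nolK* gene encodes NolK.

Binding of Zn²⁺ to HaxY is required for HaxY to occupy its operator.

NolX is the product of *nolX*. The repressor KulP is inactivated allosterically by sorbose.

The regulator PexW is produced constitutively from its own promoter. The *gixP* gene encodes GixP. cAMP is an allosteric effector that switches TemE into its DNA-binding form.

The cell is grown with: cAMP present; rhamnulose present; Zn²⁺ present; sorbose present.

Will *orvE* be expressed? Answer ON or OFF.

Rhamnulose is present, so SibE is inactive.
PexW is produced constitutively and is active.
Zn²⁺ is present, so HaxY is active.
With repressor HaxY bound, *gixP* is not transcribed.
So GixP is not produced.
cAMP is present, so TemE is active.
Sorbose is present, so KulP is inactive.
No repressor is bound and TemE is active, so *nerC* is transcribed.
So NerC is produced and active.
Activator NerC is present, so *nolK* is transcribed.
So NolK is produced and active.
With repressor NolK bound, *nolX* is not transcribed.
So NolX is not produced.
Activator PexW is present, so *orvE* is transcribed.

ON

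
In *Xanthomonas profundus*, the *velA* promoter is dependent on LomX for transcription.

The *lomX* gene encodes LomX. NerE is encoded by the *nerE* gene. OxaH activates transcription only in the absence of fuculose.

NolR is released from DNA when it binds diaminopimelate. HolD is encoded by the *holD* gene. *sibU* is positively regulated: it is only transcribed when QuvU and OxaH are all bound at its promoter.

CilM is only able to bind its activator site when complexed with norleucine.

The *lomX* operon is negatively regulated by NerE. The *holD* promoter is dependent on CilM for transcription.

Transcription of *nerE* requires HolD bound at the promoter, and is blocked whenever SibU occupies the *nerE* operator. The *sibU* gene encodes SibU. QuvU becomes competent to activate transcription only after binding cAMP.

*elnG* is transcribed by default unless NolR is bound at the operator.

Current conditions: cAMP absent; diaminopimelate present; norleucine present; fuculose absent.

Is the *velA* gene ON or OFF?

OFF

cAMP is absent, so QuvU is inactive.
Fuculose is absent, so OxaH is active.
Required activator QuvU is absent, so *sibU* is not transcribed.
So SibU is not produced.
Norleucine is present, so CilM is active.
No repressor is bound and CilM is active, so *holD* is transcribed.
So HolD is produced and active.
No repressor is bound and HolD is active, so *nerE* is transcribed.
So NerE is produced and active.
With repressor NerE bound, *lomX* is not transcribed.
So LomX is not produced.
Required activator LomX is absent, so *velA* is not transcribed.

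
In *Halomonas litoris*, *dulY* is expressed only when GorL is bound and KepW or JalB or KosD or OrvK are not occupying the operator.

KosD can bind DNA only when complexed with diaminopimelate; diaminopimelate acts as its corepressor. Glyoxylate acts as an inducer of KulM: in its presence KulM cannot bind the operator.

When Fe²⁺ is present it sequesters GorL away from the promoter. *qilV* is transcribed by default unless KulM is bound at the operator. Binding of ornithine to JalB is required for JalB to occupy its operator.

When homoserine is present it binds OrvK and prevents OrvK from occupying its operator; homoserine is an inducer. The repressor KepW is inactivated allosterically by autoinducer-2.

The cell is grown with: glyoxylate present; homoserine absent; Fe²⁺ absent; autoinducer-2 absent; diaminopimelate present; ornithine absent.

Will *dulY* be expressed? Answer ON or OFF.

Fe²⁺ is absent, so GorL is active.
Autoinducer-2 is absent, so KepW is active.
Ornithine is absent, so JalB is inactive.
Diaminopimelate is present, so KosD is active.
Homoserine is absent, so OrvK is active.
With repressor KepW bound, *dulY* is not transcribed.

OFF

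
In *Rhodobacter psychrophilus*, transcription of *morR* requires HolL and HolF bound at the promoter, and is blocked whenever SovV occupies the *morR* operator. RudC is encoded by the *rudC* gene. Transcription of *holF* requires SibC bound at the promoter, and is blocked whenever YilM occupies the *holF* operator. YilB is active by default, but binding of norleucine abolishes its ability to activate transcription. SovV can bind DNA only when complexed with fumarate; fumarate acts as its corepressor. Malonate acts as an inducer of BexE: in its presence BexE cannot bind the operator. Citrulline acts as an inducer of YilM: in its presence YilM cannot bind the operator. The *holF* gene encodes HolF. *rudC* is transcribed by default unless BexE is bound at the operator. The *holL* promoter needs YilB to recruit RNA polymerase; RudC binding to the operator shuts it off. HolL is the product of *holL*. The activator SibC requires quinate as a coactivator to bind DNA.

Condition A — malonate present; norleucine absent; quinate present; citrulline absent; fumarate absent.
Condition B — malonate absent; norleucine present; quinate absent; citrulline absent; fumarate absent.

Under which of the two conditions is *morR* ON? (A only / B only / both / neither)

Condition A:
Malonate is present, so BexE is inactive.
With no repressor bound, *rudC* is transcribed.
So RudC is produced and active.
Norleucine is absent, so YilB is active.
With repressor RudC bound, *holL* is not transcribed.
So HolL is not produced.
Quinate is present, so SibC is active.
Citrulline is absent, so YilM is active.
With repressor YilM bound, *holF* is not transcribed.
So HolF is not produced.
Fumarate is absent, so SovV is inactive.
Required activator HolL is absent, so *morR* is not transcribed.
→ *morR* is OFF in A.
Condition B:
Malonate is absent, so BexE is active.
With repressor BexE bound, *rudC* is not transcribed.
So RudC is not produced.
Norleucine is present, so YilB is inactive.
Required activator YilB is absent, so *holL* is not transcribed.
So HolL is not produced.
Quinate is absent, so SibC is inactive.
Citrulline is absent, so YilM is active.
With repressor YilM bound, *holF* is not transcribed.
So HolF is not produced.
Fumarate is absent, so SovV is inactive.
Required activator HolL is absent, so *morR* is not transcribed.
→ *morR* is OFF in B.

neither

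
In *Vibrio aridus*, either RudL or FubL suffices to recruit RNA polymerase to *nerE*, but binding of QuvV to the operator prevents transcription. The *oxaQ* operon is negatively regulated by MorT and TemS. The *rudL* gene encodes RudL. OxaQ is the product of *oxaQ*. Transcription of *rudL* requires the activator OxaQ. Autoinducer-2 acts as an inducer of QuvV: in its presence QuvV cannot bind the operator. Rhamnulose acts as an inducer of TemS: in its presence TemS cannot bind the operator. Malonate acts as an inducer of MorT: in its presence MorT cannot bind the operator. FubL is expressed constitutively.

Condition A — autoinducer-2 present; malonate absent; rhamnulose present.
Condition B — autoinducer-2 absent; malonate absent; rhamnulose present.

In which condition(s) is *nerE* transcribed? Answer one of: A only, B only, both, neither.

A only

Condition A:
Autoinducer-2 is present, so QuvV is inactive.
Malonate is absent, so MorT is active.
Rhamnulose is present, so TemS is inactive.
With repressor MorT bound, *oxaQ* is not transcribed.
So OxaQ is not produced.
Required activator OxaQ is absent, so *rudL* is not transcribed.
So RudL is not produced.
FubL is produced constitutively and is active.
Activator FubL is present, so *nerE* is transcribed.
→ *nerE* is ON in A.
Condition B:
Autoinducer-2 is absent, so QuvV is active.
Malonate is absent, so MorT is active.
Rhamnulose is present, so TemS is inactive.
With repressor MorT bound, *oxaQ* is not transcribed.
So OxaQ is not produced.
Required activator OxaQ is absent, so *rudL* is not transcribed.
So RudL is not produced.
FubL is produced constitutively and is active.
With repressor QuvV bound, *nerE* is not transcribed.
→ *nerE* is OFF in B.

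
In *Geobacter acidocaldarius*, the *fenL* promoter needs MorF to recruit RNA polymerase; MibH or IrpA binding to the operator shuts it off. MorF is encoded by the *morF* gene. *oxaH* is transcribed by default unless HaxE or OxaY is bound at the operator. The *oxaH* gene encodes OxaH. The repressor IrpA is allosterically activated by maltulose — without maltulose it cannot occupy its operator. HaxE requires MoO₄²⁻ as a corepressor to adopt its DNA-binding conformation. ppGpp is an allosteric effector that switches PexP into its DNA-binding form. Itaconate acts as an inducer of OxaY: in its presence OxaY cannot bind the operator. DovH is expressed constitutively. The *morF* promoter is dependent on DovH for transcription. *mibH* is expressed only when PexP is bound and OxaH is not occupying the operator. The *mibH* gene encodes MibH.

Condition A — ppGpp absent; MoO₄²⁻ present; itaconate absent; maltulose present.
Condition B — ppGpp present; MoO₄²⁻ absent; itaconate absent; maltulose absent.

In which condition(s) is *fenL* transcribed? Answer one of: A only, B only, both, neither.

Condition A:
ppGpp is absent, so PexP is inactive.
MoO₄²⁻ is present, so HaxE is active.
Itaconate is absent, so OxaY is active.
With repressor HaxE bound, *oxaH* is not transcribed.
So OxaH is not produced.
Required activator PexP is absent, so *mibH* is not transcribed.
So MibH is not produced.
DovH is produced constitutively and is active.
No repressor is bound and DovH is active, so *morF* is transcribed.
So MorF is produced and active.
Maltulose is present, so IrpA is active.
With repressor IrpA bound, *fenL* is not transcribed.
→ *fenL* is OFF in A.
Condition B:
ppGpp is present, so PexP is active.
MoO₄²⁻ is absent, so HaxE is inactive.
Itaconate is absent, so OxaY is active.
With repressor OxaY bound, *oxaH* is not transcribed.
So OxaH is not produced.
No repressor is bound and PexP is active, so *mibH* is transcribed.
So MibH is produced and active.
DovH is produced constitutively and is active.
No repressor is bound and DovH is active, so *morF* is transcribed.
So MorF is produced and active.
Maltulose is absent, so IrpA is inactive.
With repressor MibH bound, *fenL* is not transcribed.
→ *fenL* is OFF in B.

neither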